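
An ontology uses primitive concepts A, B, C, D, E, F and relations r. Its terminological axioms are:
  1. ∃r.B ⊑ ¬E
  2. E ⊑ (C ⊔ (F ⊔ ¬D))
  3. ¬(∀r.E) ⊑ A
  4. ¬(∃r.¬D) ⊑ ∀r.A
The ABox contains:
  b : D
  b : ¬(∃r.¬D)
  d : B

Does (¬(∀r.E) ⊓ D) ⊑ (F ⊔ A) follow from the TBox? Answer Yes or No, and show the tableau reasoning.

1. (¬(∀r.E) ⊓ D) ⊑ (F ⊔ A)  ⇔  ((∃r.¬E ⊓ D) ⊓ (¬F ⊓ ¬A)) unsat w.r.t. T
   all branches close; clash {A, ¬A} at x₀
2. Hence (¬(∀r.E) ⊓ D) ⊑ (F ⊔ A): entailed.

Yes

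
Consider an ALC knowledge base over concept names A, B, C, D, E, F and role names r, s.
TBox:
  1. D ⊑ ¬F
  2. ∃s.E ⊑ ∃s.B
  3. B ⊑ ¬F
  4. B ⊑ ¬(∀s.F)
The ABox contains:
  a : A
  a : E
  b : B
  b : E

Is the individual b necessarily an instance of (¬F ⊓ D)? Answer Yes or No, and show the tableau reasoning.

No

1. b : (¬F ⊓ D)?  L(b) = {B, E} ∪ {(F ⊔ ¬D)}
   apply at b: B⊑¬F; B⊑¬(∀s.F)
   open: L(b) ⊇ {B, E, ¬D, ¬F, ∀s.¬E, …} (+ ∃-successors) — b ∉ (¬F ⊓ D) possible
2. Hence b : (¬F ⊓ D): not entailed.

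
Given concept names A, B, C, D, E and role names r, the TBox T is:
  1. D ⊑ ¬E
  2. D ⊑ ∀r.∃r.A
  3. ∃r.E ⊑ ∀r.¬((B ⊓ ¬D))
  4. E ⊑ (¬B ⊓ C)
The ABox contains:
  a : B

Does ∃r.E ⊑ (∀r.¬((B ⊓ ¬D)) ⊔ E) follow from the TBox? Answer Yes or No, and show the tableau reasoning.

1. ∃r.E ⊑ (∀r.¬((B ⊓ ¬D)) ⊔ E)  ⇔  (∃r.E ⊓ (∃r.(B ⊓ ¬D) ⊓ ¬E)) unsat w.r.t. T
   all branches close; clash {D, ¬D} at an ∃-successor
2. Hence ∃r.E ⊑ (∀r.¬((B ⊓ ¬D)) ⊔ E): entailed.

Yes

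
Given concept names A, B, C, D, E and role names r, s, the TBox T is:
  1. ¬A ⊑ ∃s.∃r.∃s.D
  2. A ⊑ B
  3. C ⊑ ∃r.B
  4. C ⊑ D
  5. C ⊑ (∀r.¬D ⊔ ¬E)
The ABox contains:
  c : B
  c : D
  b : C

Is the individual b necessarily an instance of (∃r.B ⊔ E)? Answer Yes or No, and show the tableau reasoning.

1. b : (∃r.B ⊔ E)?  L(b) = {C} ∪ {(∀r.¬B ⊓ ¬E)}
   clash {B, ¬B} at an ∃-successor — b ∈ (∃r.B ⊔ E)
2. Hence b : (∃r.B ⊔ E): entailed.

Yes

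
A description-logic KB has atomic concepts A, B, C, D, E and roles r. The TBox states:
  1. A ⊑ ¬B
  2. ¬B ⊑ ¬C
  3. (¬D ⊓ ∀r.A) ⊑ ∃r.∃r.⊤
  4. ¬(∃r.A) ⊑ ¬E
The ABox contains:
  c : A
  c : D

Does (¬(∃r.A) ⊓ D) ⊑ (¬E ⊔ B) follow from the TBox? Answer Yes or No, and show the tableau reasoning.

Yes

1. (¬(∃r.A) ⊓ D) ⊑ (¬E ⊔ B)  ⇔  ((∀r.¬A ⊓ D) ⊓ (E ⊓ ¬B)) unsat w.r.t. T
   all branches close; clash {E, ¬E} at x₀
2. Hence (¬(∃r.A) ⊓ D) ⊑ (¬E ⊔ B): entailed.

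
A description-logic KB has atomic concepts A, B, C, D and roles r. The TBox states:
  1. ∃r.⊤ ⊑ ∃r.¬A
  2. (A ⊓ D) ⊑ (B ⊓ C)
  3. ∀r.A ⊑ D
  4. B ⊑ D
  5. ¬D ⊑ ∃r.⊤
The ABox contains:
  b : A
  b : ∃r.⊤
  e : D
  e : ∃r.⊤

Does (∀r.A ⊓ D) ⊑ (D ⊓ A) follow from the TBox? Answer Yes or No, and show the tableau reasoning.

1. (∀r.A ⊓ D) ⊑ (D ⊓ A)  ⇔  ((∀r.A ⊓ D) ⊓ (¬D ⊔ ¬A)) unsat w.r.t. T
   open: L(x₀) ⊇ {D, ¬A, ∀r.A, ∀r.⊥}
2. Hence (∀r.A ⊓ D) ⊑ (D ⊓ A): not entailed.

No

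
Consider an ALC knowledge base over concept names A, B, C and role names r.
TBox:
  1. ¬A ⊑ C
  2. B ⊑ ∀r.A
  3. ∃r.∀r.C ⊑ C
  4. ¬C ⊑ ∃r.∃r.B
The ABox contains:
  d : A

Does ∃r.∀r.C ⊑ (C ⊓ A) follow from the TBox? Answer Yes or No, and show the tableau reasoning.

No

1. ∃r.∀r.C ⊑ (C ⊓ A)  ⇔  (∃r.∀r.C ⊓ (¬C ⊔ ¬A)) unsat w.r.t. T
   apply at x₀: ∃r.∀r.C⊑C
   open: L(x₀) ⊇ {C, ¬A, ¬B, ∃r.∀r.C} (+ ∃-successors)
2. Hence ∃r.∀r.C ⊑ (C ⊓ A): not entailed.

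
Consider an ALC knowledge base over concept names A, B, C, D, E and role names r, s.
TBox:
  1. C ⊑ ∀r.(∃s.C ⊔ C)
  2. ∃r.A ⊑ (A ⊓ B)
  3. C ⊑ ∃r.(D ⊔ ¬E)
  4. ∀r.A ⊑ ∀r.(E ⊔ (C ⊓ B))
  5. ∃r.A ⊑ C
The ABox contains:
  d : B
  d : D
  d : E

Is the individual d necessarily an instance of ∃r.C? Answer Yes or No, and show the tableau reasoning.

No

1. d : ∃r.C?  L(d) = {B, D, E} ∪ {∀r.¬C}
   open: L(d) ⊇ {B, D, E, ¬C, ∀r.¬A, …} (+ ∃-successors) — d ∉ ∃r.C possible
2. Hence d : ∃r.C: not entailed.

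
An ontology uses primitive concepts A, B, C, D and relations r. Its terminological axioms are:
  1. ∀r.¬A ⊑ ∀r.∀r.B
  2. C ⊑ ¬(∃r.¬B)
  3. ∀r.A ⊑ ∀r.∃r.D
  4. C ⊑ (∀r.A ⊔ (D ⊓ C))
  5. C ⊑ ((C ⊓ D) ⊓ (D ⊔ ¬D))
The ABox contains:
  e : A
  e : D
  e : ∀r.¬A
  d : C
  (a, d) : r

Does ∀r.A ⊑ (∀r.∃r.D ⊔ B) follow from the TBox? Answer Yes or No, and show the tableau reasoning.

1. ∀r.A ⊑ (∀r.∃r.D ⊔ B)  ⇔  (∀r.A ⊓ (∃r.∀r.¬D ⊓ ¬B)) unsat w.r.t. T
   all branches close; clash {D, ¬D} at an ∃-successor
2. Hence ∀r.A ⊑ (∀r.∃r.D ⊔ B): entailed.

Yes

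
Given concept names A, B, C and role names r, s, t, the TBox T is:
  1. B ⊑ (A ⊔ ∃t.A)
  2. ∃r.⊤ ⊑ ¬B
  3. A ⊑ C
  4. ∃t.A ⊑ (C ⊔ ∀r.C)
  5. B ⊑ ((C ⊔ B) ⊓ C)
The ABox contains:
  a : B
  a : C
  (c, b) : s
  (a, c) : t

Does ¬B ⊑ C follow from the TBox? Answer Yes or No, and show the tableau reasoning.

1. ¬B ⊑ C  ⇔  (¬B ⊓ ¬C) unsat w.r.t. T
   open: L(x₀) ⊇ {¬A, ¬B, ¬C, ∀t.¬A}
2. Hence ¬B ⊑ C: not entailed.

No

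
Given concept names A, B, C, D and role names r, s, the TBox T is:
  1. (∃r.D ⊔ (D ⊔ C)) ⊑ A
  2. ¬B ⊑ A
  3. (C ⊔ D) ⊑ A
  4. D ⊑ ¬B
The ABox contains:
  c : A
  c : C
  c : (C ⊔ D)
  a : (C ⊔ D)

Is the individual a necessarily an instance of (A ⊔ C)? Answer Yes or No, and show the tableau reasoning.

Yes

1. a : (A ⊔ C)?  L(a) = {(C ⊔ D)} ∪ {(¬A ⊓ ¬C)}
   clash {A, ¬A} at a — a ∈ (A ⊔ C)
2. Hence a : (A ⊔ C): entailed.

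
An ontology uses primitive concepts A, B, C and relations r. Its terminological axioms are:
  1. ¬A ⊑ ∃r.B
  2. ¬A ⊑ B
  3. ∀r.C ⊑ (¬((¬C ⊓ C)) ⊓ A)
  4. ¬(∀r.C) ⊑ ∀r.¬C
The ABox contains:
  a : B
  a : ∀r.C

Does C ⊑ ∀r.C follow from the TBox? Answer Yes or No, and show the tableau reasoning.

No

1. C ⊑ ∀r.C  ⇔  (C ⊓ ∃r.¬C) unsat w.r.t. T
   apply at x₀: ¬(∀r.C)⊑∀r.¬C
   open: L(x₀) ⊇ {A, C, ∀r.¬C, ∃r.¬C} (+ ∃-successors)
2. Hence C ⊑ ∀r.C: not entailed.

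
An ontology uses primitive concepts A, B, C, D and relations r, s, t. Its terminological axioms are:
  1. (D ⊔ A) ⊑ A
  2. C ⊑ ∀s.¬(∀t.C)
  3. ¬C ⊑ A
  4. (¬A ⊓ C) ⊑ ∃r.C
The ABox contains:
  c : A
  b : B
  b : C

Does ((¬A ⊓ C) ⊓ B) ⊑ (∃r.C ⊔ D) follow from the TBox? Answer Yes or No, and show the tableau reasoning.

1. ((¬A ⊓ C) ⊓ B) ⊑ (∃r.C ⊔ D)  ⇔  (((¬A ⊓ C) ⊓ B) ⊓ (∀r.¬C ⊓ ¬D)) unsat w.r.t. T
   all branches close; clash {A, ¬A} at x₀
2. Hence ((¬A ⊓ C) ⊓ B) ⊑ (∃r.C ⊔ D): entailed.

Yes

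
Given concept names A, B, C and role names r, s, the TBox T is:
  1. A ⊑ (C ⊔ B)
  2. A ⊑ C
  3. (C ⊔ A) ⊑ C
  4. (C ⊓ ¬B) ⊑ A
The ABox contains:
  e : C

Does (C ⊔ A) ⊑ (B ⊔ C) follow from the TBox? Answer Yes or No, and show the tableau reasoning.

1. (C ⊔ A) ⊑ (B ⊔ C)  ⇔  ((C ⊔ A) ⊓ (¬B ⊓ ¬C)) unsat w.r.t. T
   all branches close; clash {B, ¬B} at x₀
2. Hence (C ⊔ A) ⊑ (B ⊔ C): entailed.

Yes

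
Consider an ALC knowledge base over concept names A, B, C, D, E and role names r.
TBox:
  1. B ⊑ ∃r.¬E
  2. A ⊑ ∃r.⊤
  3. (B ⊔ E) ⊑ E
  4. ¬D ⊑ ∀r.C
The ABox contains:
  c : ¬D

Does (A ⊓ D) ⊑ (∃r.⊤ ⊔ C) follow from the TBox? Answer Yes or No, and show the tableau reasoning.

Yes

1. (A ⊓ D) ⊑ (∃r.⊤ ⊔ C)  ⇔  ((A ⊓ D) ⊓ (∀r.⊥ ⊓ ¬C)) unsat w.r.t. T
   all branches close; clash ⊥ at an ∃-successor
2. Hence (A ⊓ D) ⊑ (∃r.⊤ ⊔ C): entailed.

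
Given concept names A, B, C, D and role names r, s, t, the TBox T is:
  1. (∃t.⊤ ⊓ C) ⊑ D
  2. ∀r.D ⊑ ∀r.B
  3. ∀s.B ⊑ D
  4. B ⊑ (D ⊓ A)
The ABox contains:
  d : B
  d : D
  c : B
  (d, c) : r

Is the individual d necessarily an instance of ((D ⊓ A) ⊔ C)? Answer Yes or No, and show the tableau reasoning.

1. d : ((D ⊓ A) ⊔ C)?  L(d) = {B, D} ∪ {((¬D ⊔ ¬A) ⊓ ¬C)}
   clash {A, ¬A} at d — d ∈ ((D ⊓ A) ⊔ C)
2. Hence d : ((D ⊓ A) ⊔ C): entailed.

Yes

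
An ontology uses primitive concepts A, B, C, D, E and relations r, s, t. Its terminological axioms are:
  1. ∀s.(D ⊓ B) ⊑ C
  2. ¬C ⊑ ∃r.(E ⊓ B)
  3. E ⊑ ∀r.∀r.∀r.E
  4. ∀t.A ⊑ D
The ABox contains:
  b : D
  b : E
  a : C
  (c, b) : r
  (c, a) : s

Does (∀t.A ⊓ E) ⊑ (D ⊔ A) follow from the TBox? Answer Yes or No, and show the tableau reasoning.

1. (∀t.A ⊓ E) ⊑ (D ⊔ A)  ⇔  ((∀t.A ⊓ E) ⊓ (¬D ⊓ ¬A)) unsat w.r.t. T
   all branches close; clash {D, ¬D} at x₀
2. Hence (∀t.A ⊓ E) ⊑ (D ⊔ A): entailed.

Yes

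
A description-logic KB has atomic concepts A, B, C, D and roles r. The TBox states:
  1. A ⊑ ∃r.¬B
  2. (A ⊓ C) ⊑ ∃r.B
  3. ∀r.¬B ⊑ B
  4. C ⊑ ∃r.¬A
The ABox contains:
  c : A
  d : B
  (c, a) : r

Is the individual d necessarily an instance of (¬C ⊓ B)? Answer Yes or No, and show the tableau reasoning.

1. d : (¬C ⊓ B)?  L(d) = {B} ∪ {(C ⊔ ¬B)}
   open: L(d) ⊇ {B, C, ¬A, ∃r.¬A} (+ ∃-successors) — d ∉ (¬C ⊓ B) possible
2. Hence d : (¬C ⊓ B): not entailed.

No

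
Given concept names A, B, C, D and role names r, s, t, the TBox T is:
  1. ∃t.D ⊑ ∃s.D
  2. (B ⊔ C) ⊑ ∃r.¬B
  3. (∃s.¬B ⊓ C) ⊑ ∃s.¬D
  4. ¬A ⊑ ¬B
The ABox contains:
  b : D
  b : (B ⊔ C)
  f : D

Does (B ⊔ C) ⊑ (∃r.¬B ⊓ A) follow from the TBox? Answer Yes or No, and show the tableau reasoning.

No

1. (B ⊔ C) ⊑ (∃r.¬B ⊓ A)  ⇔  ((B ⊔ C) ⊓ (∀r.B ⊔ ¬A)) unsat w.r.t. T
   apply at x₀: (B ⊔ C)⊑∃r.¬B
   open: L(x₀) ⊇ {C, ¬A, ¬B, ∀s.B, ∀t.¬D, …} (+ ∃-successors)
2. Hence (B ⊔ C) ⊑ (∃r.¬B ⊓ A): not entailed.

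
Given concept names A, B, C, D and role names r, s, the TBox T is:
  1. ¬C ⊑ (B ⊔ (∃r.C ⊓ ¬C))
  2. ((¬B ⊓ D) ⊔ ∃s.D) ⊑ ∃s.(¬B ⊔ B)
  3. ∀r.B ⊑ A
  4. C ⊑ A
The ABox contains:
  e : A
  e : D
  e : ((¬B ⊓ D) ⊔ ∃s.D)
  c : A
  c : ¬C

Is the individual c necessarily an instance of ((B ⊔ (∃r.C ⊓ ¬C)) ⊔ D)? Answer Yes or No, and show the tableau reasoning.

1. c : ((B ⊔ (∃r.C ⊓ ¬C)) ⊔ D)?  L(c) = {A, ¬C} ∪ {((¬B ⊓ (∀r.¬C ⊔ C)) ⊓ ¬D)}
   clash {C, ¬C} at c — c ∈ ((B ⊔ (∃r.C ⊓ ¬C)) ⊔ D)
2. Hence c : ((B ⊔ (∃r.C ⊓ ¬C)) ⊔ D): entailed.

Yes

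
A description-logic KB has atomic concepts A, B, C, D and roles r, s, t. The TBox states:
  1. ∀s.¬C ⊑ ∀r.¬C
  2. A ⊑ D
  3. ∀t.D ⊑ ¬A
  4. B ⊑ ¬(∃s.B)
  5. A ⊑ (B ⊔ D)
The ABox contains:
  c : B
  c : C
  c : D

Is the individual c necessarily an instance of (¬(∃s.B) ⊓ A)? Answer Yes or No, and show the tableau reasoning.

No

1. c : (¬(∃s.B) ⊓ A)?  L(c) = {B, C, D} ∪ {(∃s.B ⊔ ¬A)}
   apply at c: B⊑¬(∃s.B)
   open: L(c) ⊇ {B, C, D, ¬A, ∀s.¬B, …} (+ ∃-successors) — c ∉ (¬(∃s.B) ⊓ A) possible
2. Hence c : (¬(∃s.B) ⊓ A): not entailed.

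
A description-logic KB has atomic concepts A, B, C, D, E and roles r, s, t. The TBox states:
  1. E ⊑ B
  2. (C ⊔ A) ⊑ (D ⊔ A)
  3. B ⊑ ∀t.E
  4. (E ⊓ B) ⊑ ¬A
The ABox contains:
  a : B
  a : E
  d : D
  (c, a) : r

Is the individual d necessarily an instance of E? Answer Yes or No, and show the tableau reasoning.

1. d : E?  L(d) = {D} ∪ {¬E}
   open: L(d) ⊇ {D, ¬A, ¬B, ¬C, ¬E} — d ∉ E possible
2. Hence d : E: not entailed.

No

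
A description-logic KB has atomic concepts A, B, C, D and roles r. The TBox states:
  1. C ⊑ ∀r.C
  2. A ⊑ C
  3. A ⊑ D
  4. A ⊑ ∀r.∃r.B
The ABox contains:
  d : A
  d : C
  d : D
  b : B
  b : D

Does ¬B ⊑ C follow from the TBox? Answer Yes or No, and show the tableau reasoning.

No

1. ¬B ⊑ C  ⇔  (¬B ⊓ ¬C) unsat w.r.t. T
   open: L(x₀) ⊇ {¬A, ¬B, ¬C}
2. Hence ¬B ⊑ C: not entailed.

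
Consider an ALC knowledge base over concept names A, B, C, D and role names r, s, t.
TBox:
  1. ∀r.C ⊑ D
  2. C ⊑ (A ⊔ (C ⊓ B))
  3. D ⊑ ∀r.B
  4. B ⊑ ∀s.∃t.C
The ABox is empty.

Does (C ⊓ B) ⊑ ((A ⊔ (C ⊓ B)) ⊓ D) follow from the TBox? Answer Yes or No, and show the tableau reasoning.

1. (C ⊓ B) ⊑ ((A ⊔ (C ⊓ B)) ⊓ D)  ⇔  ((C ⊓ B) ⊓ ((¬A ⊓ (¬C ⊔ ¬B)) ⊔ ¬D)) unsat w.r.t. T
   apply at x₀: C⊑(A ⊔ (C ⊓ B)); B⊑∀s.∃t.C
   open: L(x₀) ⊇ {B, C, ¬D, ∀s.∃t.C, ∃r.¬C} (+ ∃-successors)
2. Hence (C ⊓ B) ⊑ ((A ⊔ (C ⊓ B)) ⊓ D): not entailed.

No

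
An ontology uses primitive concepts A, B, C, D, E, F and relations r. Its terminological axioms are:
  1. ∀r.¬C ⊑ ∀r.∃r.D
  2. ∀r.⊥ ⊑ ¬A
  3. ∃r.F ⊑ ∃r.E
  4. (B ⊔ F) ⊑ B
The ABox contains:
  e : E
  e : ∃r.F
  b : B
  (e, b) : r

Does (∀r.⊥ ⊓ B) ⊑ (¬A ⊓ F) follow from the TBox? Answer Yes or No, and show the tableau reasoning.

No

1. (∀r.⊥ ⊓ B) ⊑ (¬A ⊓ F)  ⇔  ((∀r.⊥ ⊓ B) ⊓ (A ⊔ ¬F)) unsat w.r.t. T
   apply at x₀: ∀r.⊥⊑¬A
   open: L(x₀) ⊇ {B, ¬A, ¬F, ∀r.¬F, ∀r.∃r.D, …}
2. Hence (∀r.⊥ ⊓ B) ⊑ (¬A ⊓ F): not entailed.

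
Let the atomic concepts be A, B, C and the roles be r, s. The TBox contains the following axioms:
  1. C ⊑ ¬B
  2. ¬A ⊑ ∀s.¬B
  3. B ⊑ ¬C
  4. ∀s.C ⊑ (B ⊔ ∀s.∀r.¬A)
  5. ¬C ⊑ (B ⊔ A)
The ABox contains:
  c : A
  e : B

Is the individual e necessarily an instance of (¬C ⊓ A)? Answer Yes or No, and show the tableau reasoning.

No

1. e : (¬C ⊓ A)?  L(e) = {B} ∪ {(C ⊔ ¬A)}
   apply at e: B⊑¬C
   open: L(e) ⊇ {B, ¬A, ¬C, ∀s.¬B, ∃s.¬C} (+ ∃-successors) — e ∉ (¬C ⊓ A) possible
2. Hence e : (¬C ⊓ A): not entailed.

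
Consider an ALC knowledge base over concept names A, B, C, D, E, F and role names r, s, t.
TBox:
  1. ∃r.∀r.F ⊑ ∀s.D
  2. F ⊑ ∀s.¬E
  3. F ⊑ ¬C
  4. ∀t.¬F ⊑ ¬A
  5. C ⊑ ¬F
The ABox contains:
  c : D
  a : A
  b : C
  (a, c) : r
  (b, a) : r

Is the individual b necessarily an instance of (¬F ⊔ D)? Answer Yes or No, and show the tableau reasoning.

1. b : (¬F ⊔ D)?  L(b) = {C} ∪ {(F ⊓ ¬D)}
   clash {F, ¬F} at b — b ∈ (¬F ⊔ D)
2. Hence b : (¬F ⊔ D): entailed.

Yes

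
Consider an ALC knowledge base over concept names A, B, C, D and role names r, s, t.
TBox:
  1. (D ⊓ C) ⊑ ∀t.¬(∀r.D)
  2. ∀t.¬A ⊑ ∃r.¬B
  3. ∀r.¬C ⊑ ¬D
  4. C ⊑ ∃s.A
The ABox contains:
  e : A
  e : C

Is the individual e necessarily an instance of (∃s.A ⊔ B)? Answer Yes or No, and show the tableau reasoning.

Yes

1. e : (∃s.A ⊔ B)?  L(e) = {A, C} ∪ {(∀s.¬A ⊓ ¬B)}
   clash {A, ¬A} at an ∃-successor — e ∈ (∃s.A ⊔ B)
2. Hence e : (∃s.A ⊔ B): entailed.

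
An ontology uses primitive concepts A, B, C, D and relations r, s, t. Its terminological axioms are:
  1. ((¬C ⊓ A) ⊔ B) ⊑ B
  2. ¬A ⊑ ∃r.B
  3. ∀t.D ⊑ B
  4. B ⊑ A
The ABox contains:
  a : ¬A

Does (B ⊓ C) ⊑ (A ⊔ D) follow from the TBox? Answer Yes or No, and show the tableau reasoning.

Yes

1. (B ⊓ C) ⊑ (A ⊔ D)  ⇔  ((B ⊓ C) ⊓ (¬A ⊓ ¬D)) unsat w.r.t. T
   all branches close; clash {A, ¬A} at x₀
2. Hence (B ⊓ C) ⊑ (A ⊔ D): entailed.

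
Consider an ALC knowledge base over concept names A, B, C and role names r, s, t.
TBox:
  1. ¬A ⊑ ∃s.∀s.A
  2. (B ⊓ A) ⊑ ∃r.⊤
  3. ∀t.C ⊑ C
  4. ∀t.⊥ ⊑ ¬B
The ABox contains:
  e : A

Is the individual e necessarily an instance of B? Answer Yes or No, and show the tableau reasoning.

No

1. e : B?  L(e) = {A} ∪ {¬B}
   open: L(e) ⊇ {A, ¬B, ∃t.¬C} (+ ∃-successors) — e ∉ B possible
2. Hence e : B: not entailed.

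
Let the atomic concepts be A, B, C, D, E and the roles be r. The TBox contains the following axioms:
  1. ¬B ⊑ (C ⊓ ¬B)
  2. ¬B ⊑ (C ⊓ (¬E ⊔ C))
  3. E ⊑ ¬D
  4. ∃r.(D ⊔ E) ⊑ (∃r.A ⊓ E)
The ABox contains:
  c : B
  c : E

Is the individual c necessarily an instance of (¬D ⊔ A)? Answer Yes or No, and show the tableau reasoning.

Yes

1. c : (¬D ⊔ A)?  L(c) = {B, E} ∪ {(D ⊓ ¬A)}
   clash {D, ¬D} at c — c ∈ (¬D ⊔ A)
2. Hence c : (¬D ⊔ A): entailed.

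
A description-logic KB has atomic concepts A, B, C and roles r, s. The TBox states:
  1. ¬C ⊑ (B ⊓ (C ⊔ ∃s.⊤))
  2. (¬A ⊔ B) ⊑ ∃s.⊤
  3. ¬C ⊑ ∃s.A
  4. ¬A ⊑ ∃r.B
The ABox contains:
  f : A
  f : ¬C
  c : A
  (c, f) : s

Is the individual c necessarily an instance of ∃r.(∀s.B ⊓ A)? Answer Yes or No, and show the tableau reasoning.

1. c : ∃r.(∀s.B ⊓ A)?  L(c) = {A} ∪ {∀r.(∃s.¬B ⊔ ¬A)}
   open: L(c) ⊇ {A, C, ¬B, ∀r.(∃s.¬B ⊔ ¬A)} — c ∉ ∃r.(∀s.B ⊓ A) possible
2. Hence c : ∃r.(∀s.B ⊓ A): not entailed.

No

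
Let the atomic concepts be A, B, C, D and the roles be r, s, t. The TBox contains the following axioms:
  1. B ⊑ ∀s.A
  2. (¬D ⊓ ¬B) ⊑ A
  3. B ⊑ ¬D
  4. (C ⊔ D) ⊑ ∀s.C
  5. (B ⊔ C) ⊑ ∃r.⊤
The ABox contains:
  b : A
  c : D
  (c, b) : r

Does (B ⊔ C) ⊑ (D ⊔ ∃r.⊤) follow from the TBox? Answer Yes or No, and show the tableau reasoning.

Yes

1. (B ⊔ C) ⊑ (D ⊔ ∃r.⊤)  ⇔  ((B ⊔ C) ⊓ (¬D ⊓ ∀r.⊥)) unsat w.r.t. T
   all branches close; clash ⊥ at an ∃-successor
2. Hence (B ⊔ C) ⊑ (D ⊔ ∃r.⊤): entailed.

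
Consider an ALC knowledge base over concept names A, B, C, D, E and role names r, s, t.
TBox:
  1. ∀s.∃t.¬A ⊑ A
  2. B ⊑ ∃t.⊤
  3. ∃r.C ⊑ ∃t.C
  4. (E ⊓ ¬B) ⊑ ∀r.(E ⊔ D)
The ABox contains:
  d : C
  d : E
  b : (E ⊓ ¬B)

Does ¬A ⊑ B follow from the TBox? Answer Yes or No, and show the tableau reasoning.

No

1. ¬A ⊑ B  ⇔  (¬A ⊓ ¬B) unsat w.r.t. T
   open: L(x₀) ⊇ {¬A, ¬B, ¬E, ∀r.¬C, ∃s.∀t.A} (+ ∃-successors)
2. Hence ¬A ⊑ B: not entailed.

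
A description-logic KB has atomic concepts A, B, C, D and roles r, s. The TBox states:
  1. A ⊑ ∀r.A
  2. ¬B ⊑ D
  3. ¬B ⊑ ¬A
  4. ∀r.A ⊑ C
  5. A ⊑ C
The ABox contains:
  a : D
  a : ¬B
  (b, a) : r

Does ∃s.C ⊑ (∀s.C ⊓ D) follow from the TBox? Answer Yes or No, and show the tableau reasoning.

No

1. ∃s.C ⊑ (∀s.C ⊓ D)  ⇔  (∃s.C ⊓ (∃s.¬C ⊔ ¬D)) unsat w.r.t. T
   open: L(x₀) ⊇ {B, ¬A, ∃r.¬A, ∃s.C, ∃s.¬C} (+ ∃-successors)
2. Hence ∃s.C ⊑ (∀s.C ⊓ D): not entailed.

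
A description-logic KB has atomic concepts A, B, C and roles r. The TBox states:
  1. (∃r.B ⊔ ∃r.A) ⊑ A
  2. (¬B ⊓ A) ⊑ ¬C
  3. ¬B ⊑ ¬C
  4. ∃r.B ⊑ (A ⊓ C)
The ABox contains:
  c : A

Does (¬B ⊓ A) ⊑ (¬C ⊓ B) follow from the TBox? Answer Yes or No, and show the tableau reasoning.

No

1. (¬B ⊓ A) ⊑ (¬C ⊓ B)  ⇔  ((¬B ⊓ A) ⊓ (C ⊔ ¬B)) unsat w.r.t. T
   apply at x₀: (¬B ⊓ A)⊑¬C; ¬B⊑¬C
   open: L(x₀) ⊇ {A, ¬B, ¬C, ∀r.¬B}
2. Hence (¬B ⊓ A) ⊑ (¬C ⊓ B): not entailed.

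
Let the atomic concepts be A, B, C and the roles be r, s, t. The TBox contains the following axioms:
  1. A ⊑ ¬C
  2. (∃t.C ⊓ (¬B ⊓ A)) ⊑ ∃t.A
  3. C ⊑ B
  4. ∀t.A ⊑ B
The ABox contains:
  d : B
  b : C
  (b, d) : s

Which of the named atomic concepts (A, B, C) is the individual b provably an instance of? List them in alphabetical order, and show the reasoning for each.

{B, C}

1. b : A?  L(b) = {C} ∪ {¬A}
   apply at b: C⊑B
   open: L(b) ⊇ {B, C, ¬A, ∀t.¬C} — b ∉ A possible
2. b : B?  L(b) = {C} ∪ {¬B}
   clash {C, ¬C} at b — b ∈ B
3. b : C?  L(b) = {C} ∪ {¬C}
   clash {C, ¬C} at b — b ∈ C
4. Entailed for b: {B, C}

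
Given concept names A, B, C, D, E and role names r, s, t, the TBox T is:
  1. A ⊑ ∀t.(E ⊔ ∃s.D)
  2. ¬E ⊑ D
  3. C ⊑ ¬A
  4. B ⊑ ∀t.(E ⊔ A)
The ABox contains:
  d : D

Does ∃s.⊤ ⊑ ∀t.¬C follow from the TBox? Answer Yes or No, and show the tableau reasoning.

No

1. ∃s.⊤ ⊑ ∀t.¬C  ⇔  (∃s.⊤ ⊓ ∃t.C) unsat w.r.t. T
   open: L(x₀) ⊇ {E, ¬A, ¬B, ¬C, ∃s.⊤, …} (+ ∃-successors)
2. Hence ∃s.⊤ ⊑ ∀t.¬C: not entailed.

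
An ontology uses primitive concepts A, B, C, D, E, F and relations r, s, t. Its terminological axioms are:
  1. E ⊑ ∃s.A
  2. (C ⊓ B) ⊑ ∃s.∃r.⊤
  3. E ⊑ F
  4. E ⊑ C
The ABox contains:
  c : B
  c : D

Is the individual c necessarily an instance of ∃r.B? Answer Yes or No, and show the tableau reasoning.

1. c : ∃r.B?  L(c) = {B, D} ∪ {∀r.¬B}
   open: L(c) ⊇ {B, D, ¬C, ¬E, ∀r.¬B} — c ∉ ∃r.B possible
2. Hence c : ∃r.B: not entailed.

No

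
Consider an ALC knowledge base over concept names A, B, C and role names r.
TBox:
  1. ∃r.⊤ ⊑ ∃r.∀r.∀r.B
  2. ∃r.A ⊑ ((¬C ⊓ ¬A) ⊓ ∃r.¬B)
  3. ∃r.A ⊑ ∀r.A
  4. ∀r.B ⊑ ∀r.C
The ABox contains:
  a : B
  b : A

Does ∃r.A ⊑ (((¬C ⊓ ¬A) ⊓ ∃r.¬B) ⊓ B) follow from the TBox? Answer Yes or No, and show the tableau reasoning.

1. ∃r.A ⊑ (((¬C ⊓ ¬A) ⊓ ∃r.¬B) ⊓ B)  ⇔  (∃r.A ⊓ (((C ⊔ A) ⊔ ∀r.B) ⊔ ¬B)) unsat w.r.t. T
   apply at x₀: ∃r.A⊑((¬C ⊓ ¬A) ⊓ ∃r.¬B); ∃r.A⊑∀r.A
   open: L(x₀) ⊇ {¬A, ¬B, ¬C, ∀r.A, ∃r.A, …} (+ ∃-successors)
2. Hence ∃r.A ⊑ (((¬C ⊓ ¬A) ⊓ ∃r.¬B) ⊓ B): not entailed.

No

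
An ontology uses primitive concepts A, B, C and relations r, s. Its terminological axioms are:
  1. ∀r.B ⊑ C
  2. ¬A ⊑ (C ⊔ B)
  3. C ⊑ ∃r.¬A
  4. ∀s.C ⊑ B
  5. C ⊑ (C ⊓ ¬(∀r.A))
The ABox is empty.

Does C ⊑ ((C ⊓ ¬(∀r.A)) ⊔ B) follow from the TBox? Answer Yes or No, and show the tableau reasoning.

Yes

1. C ⊑ ((C ⊓ ¬(∀r.A)) ⊔ B)  ⇔  (C ⊓ ((¬C ⊔ ∀r.A) ⊓ ¬B)) unsat w.r.t. T
   all branches close; clash {B, ¬B} at x₀
2. Hence C ⊑ ((C ⊓ ¬(∀r.A)) ⊔ B): entailed.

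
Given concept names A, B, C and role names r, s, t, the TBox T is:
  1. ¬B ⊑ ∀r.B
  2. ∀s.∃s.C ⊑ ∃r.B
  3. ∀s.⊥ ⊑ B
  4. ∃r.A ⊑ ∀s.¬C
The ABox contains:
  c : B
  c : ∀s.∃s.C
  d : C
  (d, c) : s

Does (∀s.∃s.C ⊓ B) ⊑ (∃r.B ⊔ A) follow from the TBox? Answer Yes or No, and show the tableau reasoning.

1. (∀s.∃s.C ⊓ B) ⊑ (∃r.B ⊔ A)  ⇔  ((∀s.∃s.C ⊓ B) ⊓ (∀r.¬B ⊓ ¬A)) unsat w.r.t. T
   all branches close; clash {B, ¬B} at an ∃-successor
2. Hence (∀s.∃s.C ⊓ B) ⊑ (∃r.B ⊔ A): entailed.

Yes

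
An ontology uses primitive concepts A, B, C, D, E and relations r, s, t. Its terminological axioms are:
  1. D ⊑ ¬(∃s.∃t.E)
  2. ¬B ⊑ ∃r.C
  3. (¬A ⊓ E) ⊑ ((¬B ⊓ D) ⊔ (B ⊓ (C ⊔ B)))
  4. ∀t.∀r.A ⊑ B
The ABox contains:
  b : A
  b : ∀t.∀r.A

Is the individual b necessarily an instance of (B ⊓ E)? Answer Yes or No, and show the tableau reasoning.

1. b : (B ⊓ E)?  L(b) = {A, ∀t.∀r.A} ∪ {(¬B ⊔ ¬E)}
   apply at b: ∀t.∀r.A⊑B
   open: L(b) ⊇ {A, B, ¬D, ¬E, ∀t.∀r.A} — b ∉ (B ⊓ E) possible
2. Hence b : (B ⊓ E): not entailed.

No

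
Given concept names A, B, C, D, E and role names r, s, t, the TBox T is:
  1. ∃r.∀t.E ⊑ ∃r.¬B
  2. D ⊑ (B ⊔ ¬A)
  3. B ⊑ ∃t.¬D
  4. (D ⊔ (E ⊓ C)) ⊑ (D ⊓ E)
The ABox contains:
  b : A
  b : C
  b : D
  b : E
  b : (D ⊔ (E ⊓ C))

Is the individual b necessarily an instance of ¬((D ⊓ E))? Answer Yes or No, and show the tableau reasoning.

1. b : ¬((D ⊓ E))?  L(b) = {A, C, D, E, (D ⊔ (E ⊓ C))} ∪ {(D ⊓ E)}
   apply at b: D⊑(B ⊔ ¬A)
   open: L(b) ⊇ {A, B, C, D, E, …} (+ ∃-successors) — b ∉ ¬((D ⊓ E)) possible
2. Hence b : ¬((D ⊓ E)): not entailed.

No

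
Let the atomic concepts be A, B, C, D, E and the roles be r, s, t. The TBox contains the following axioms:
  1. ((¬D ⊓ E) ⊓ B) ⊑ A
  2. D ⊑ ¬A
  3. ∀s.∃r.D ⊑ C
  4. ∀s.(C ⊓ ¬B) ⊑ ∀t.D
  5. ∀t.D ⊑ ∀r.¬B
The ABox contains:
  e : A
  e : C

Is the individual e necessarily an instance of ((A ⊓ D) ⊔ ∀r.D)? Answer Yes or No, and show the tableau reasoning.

No

1. e : ((A ⊓ D) ⊔ ∀r.D)?  L(e) = {A, C} ∪ {((¬A ⊔ ¬D) ⊓ ∃r.¬D)}
   open: L(e) ⊇ {A, C, ¬D, ∃r.¬D, ∃s.(¬C ⊔ B), …} (+ ∃-successors) — e ∉ ((A ⊓ D) ⊔ ∀r.D) possible
2. Hence e : ((A ⊓ D) ⊔ ∀r.D): not entailed.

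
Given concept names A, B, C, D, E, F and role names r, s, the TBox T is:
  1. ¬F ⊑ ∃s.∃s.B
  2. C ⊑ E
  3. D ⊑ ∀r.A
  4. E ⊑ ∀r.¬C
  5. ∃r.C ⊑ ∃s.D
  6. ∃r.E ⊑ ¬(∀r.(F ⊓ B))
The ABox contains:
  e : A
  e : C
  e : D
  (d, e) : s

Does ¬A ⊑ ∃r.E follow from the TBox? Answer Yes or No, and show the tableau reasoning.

1. ¬A ⊑ ∃r.E  ⇔  (¬A ⊓ ∀r.¬E) unsat w.r.t. T
   open: L(x₀) ⊇ {F, ¬A, ¬C, ¬D, ¬E, …}
2. Hence ¬A ⊑ ∃r.E: not entailed.

No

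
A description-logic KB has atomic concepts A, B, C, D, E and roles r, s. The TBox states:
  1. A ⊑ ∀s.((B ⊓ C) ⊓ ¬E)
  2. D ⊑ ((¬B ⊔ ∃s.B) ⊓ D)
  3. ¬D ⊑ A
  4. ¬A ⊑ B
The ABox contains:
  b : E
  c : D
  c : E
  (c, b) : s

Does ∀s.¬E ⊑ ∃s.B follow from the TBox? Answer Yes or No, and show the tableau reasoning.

No

1. ∀s.¬E ⊑ ∃s.B  ⇔  (∀s.¬E ⊓ ∀s.¬B) unsat w.r.t. T
   open: L(x₀) ⊇ {A, ¬D, ∀s.((B ⊓ C) ⊓ ¬E), ∀s.¬B, ∀s.¬E}
2. Hence ∀s.¬E ⊑ ∃s.B: not entailed.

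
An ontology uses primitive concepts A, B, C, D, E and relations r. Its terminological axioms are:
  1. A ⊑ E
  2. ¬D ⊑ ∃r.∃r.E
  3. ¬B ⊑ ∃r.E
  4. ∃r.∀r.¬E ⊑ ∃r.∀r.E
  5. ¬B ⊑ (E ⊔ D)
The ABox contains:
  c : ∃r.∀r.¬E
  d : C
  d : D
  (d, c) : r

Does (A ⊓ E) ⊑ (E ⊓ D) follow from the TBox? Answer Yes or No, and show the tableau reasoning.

1. (A ⊓ E) ⊑ (E ⊓ D)  ⇔  ((A ⊓ E) ⊓ (¬E ⊔ ¬D)) unsat w.r.t. T
   open: L(x₀) ⊇ {A, B, E, ¬D, ∀r.∃r.E, …} (+ ∃-successors)
2. Hence (A ⊓ E) ⊑ (E ⊓ D): not entailed.

No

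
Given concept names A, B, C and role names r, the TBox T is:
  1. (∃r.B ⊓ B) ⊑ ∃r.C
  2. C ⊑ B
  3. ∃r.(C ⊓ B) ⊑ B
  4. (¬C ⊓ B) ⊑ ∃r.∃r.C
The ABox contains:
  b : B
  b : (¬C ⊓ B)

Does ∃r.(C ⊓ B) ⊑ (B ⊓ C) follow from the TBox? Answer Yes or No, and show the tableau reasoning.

No

1. ∃r.(C ⊓ B) ⊑ (B ⊓ C)  ⇔  (∃r.(C ⊓ B) ⊓ (¬B ⊔ ¬C)) unsat w.r.t. T
   apply at x₀: ∃r.(C ⊓ B)⊑B
   open: L(x₀) ⊇ {B, ¬C, ∃r.(C ⊓ B), ∃r.C, ∃r.∃r.C} (+ ∃-successors)
2. Hence ∃r.(C ⊓ B) ⊑ (B ⊓ C): not entailed.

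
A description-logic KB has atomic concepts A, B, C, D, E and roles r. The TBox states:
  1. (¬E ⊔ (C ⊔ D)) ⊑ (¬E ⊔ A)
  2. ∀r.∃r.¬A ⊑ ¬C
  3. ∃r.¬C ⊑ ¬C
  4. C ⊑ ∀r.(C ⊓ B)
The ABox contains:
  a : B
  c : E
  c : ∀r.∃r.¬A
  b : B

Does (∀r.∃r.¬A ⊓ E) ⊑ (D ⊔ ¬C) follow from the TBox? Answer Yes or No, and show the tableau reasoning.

Yes

1. (∀r.∃r.¬A ⊓ E) ⊑ (D ⊔ ¬C)  ⇔  ((∀r.∃r.¬A ⊓ E) ⊓ (¬D ⊓ C)) unsat w.r.t. T
   all branches close; clash {C, ¬C} at x₀
2. Hence (∀r.∃r.¬A ⊓ E) ⊑ (D ⊔ ¬C): entailed.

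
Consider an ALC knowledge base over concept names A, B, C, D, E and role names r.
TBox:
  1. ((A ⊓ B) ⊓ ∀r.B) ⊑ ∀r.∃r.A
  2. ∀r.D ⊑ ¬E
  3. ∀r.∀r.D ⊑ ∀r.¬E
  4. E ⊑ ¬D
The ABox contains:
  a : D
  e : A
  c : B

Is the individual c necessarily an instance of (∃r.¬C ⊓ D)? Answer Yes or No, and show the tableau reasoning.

No

1. c : (∃r.¬C ⊓ D)?  L(c) = {B} ∪ {(∀r.C ⊔ ¬D)}
   open: L(c) ⊇ {B, ¬A, ¬E, ∀r.C, ∃r.∃r.¬D} (+ ∃-successors) — c ∉ (∃r.¬C ⊓ D) possible
2. Hence c : (∃r.¬C ⊓ D): not entailed.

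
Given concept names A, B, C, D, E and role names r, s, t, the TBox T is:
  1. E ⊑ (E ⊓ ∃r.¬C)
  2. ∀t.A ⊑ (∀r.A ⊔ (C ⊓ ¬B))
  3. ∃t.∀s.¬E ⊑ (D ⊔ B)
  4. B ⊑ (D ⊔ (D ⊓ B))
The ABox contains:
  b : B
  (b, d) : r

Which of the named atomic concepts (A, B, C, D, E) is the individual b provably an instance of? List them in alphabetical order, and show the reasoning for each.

{B, D}

1. b : A?  L(b) = {B} ∪ {¬A}
   apply at b: B⊑(D ⊔ (D ⊓ B))
   open: L(b) ⊇ {B, D, ¬A, ¬E, ∀t.∃s.E, …} (+ ∃-successors) — b ∉ A possible
2. b : B?  L(b) = {B} ∪ {¬B}
   clash {B, ¬B} at b — b ∈ B
3. b : C?  L(b) = {B} ∪ {¬C}
   apply at b: B⊑(D ⊔ (D ⊓ B))
   open: L(b) ⊇ {B, D, ¬C, ¬E, ∀t.∃s.E, …} (+ ∃-successors) — b ∉ C possible
4. b : D?  L(b) = {B} ∪ {¬D}
   clash {D, ¬D} at b — b ∈ D
5. b : E?  L(b) = {B} ∪ {¬E}
   apply at b: B⊑(D ⊔ (D ⊓ B))
   open: L(b) ⊇ {B, D, ¬E, ∀t.∃s.E, ∃t.¬A} (+ ∃-successors) — b ∉ E possible
6. Entailed for b: {B, D}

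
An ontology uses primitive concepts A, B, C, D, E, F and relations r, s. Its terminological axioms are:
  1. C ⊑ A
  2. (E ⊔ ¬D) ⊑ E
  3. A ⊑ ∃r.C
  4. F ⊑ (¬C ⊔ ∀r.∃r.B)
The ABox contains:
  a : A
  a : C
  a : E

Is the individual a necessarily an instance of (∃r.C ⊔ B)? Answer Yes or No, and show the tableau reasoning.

1. a : (∃r.C ⊔ B)?  L(a) = {A, C, E} ∪ {(∀r.¬C ⊓ ¬B)}
   clash {C, ¬C} at an ∃-successor — a ∈ (∃r.C ⊔ B)
2. Hence a : (∃r.C ⊔ B): entailed.

Yes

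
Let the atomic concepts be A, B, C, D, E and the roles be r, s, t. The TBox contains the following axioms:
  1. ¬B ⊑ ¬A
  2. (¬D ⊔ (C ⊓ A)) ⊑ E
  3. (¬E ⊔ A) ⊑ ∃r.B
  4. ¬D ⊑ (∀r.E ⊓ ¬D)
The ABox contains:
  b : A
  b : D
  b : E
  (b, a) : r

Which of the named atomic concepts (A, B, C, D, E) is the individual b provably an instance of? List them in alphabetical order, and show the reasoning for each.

{A, B, D, E}

1. b : A?  L(b) = {A, D, E} ∪ {¬A}
   clash {A, ¬A} at b — b ∈ A
2. b : B?  L(b) = {A, D, E} ∪ {¬B}
   clash {A, ¬A} at b — b ∈ B
3. b : C?  L(b) = {A, D, E} ∪ {¬C}
   open: L(b) ⊇ {A, B, D, E, ¬C, …} (+ ∃-successors) — b ∉ C possible
4. b : D?  L(b) = {A, D, E} ∪ {¬D}
   clash {D, ¬D} at b — b ∈ D
5. b : E?  L(b) = {A, D, E} ∪ {¬E}
   clash {E, ¬E} at b — b ∈ E
6. Entailed for b: {A, B, D, E}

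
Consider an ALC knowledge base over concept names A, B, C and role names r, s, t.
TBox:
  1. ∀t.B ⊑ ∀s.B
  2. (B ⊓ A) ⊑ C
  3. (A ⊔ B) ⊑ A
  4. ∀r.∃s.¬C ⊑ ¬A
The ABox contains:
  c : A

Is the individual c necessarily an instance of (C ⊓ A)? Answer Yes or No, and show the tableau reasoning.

1. c : (C ⊓ A)?  L(c) = {A} ∪ {(¬C ⊔ ¬A)}
   open: L(c) ⊇ {A, ¬B, ¬C, ∃r.∀s.C, ∃t.¬B} (+ ∃-successors) — c ∉ (C ⊓ A) possible
2. Hence c : (C ⊓ A): not entailed.

No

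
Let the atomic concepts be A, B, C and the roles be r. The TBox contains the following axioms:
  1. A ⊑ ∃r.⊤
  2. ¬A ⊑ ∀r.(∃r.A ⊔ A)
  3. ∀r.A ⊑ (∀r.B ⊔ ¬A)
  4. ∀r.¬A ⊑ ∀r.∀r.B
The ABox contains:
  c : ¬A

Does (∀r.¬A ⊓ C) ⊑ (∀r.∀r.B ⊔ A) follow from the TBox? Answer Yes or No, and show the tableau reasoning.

1. (∀r.¬A ⊓ C) ⊑ (∀r.∀r.B ⊔ A)  ⇔  ((∀r.¬A ⊓ C) ⊓ (∃r.∃r.¬B ⊓ ¬A)) unsat w.r.t. T
   all branches close; clash {A, ¬A} at an ∃-successor
2. Hence (∀r.¬A ⊓ C) ⊑ (∀r.∀r.B ⊔ A): entailed.

Yes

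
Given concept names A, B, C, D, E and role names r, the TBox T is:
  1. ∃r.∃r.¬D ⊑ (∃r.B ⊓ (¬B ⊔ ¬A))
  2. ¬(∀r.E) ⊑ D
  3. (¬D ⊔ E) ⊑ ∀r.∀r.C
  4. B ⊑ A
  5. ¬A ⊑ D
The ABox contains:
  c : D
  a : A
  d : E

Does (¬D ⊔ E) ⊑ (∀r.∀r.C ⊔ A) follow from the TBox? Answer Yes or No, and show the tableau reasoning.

Yes

1. (¬D ⊔ E) ⊑ (∀r.∀r.C ⊔ A)  ⇔  ((¬D ⊔ E) ⊓ (∃r.∃r.¬C ⊓ ¬A)) unsat w.r.t. T
   all branches close; clash {A, ¬A} at x₀
2. Hence (¬D ⊔ E) ⊑ (∀r.∀r.C ⊔ A): entailed.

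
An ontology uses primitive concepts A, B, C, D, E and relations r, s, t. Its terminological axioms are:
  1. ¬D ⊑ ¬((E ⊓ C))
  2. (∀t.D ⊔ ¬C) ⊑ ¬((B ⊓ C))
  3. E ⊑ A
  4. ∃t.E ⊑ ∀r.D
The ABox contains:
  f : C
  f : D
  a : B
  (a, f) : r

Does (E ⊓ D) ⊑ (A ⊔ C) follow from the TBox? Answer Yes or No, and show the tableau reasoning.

Yes

1. (E ⊓ D) ⊑ (A ⊔ C)  ⇔  ((E ⊓ D) ⊓ (¬A ⊓ ¬C)) unsat w.r.t. T
   all branches close; clash {A, ¬A} at x₀
2. Hence (E ⊓ D) ⊑ (A ⊔ C): entailed.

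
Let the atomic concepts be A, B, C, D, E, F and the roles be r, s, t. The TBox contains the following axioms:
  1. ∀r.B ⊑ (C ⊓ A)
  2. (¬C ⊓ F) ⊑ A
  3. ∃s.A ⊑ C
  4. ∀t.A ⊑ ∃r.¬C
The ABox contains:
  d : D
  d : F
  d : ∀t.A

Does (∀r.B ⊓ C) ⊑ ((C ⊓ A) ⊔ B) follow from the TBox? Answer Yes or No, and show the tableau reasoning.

1. (∀r.B ⊓ C) ⊑ ((C ⊓ A) ⊔ B)  ⇔  ((∀r.B ⊓ C) ⊓ ((¬C ⊔ ¬A) ⊓ ¬B)) unsat w.r.t. T
   all branches close; clash {A, ¬A} at x₀
2. Hence (∀r.B ⊓ C) ⊑ ((C ⊓ A) ⊔ B): entailed.

Yes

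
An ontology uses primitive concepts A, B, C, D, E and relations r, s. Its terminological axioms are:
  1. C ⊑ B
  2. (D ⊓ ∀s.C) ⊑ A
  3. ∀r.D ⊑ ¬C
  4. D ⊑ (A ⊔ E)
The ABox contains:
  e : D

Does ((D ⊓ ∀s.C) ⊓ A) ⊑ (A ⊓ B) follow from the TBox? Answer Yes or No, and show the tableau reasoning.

No

1. ((D ⊓ ∀s.C) ⊓ A) ⊑ (A ⊓ B)  ⇔  (((D ⊓ ∀s.C) ⊓ A) ⊓ (¬A ⊔ ¬B)) unsat w.r.t. T
   apply at x₀: D⊑(A ⊔ E)
   open: L(x₀) ⊇ {A, D, ¬B, ¬C, ∀s.C}
2. Hence ((D ⊓ ∀s.C) ⊓ A) ⊑ (A ⊓ B): not entailed.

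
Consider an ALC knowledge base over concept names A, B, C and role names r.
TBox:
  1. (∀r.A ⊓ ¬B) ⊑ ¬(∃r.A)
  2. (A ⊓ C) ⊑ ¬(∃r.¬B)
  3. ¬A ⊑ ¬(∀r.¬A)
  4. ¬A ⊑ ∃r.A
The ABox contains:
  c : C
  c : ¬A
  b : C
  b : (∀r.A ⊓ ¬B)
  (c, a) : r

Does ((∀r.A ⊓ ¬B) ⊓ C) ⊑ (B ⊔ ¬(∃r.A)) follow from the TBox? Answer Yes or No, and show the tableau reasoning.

1. ((∀r.A ⊓ ¬B) ⊓ C) ⊑ (B ⊔ ¬(∃r.A))  ⇔  (((∀r.A ⊓ ¬B) ⊓ C) ⊓ (¬B ⊓ ∃r.A)) unsat w.r.t. T
   all branches close; clash {A, ¬A} at an ∃-successor
2. Hence ((∀r.A ⊓ ¬B) ⊓ C) ⊑ (B ⊔ ¬(∃r.A)): entailed.

Yes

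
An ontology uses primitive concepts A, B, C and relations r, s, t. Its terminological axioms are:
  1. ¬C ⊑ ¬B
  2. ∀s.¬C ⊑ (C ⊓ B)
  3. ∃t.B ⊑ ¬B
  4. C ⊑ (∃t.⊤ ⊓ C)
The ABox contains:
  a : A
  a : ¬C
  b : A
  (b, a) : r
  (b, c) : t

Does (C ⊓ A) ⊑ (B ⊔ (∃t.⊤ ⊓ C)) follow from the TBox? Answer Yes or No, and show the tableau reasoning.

Yes

1. (C ⊓ A) ⊑ (B ⊔ (∃t.⊤ ⊓ C))  ⇔  ((C ⊓ A) ⊓ (¬B ⊓ (∀t.⊥ ⊔ ¬C))) unsat w.r.t. T
   all branches close; clash {C, ¬C} at x₀
2. Hence (C ⊓ A) ⊑ (B ⊔ (∃t.⊤ ⊓ C)): entailed.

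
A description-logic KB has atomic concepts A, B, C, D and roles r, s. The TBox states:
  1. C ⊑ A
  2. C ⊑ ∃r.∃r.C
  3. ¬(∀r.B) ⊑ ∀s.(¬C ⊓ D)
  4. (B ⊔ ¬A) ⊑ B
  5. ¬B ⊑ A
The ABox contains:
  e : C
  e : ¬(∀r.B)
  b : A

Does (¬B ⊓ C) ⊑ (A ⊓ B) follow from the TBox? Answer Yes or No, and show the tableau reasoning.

No

1. (¬B ⊓ C) ⊑ (A ⊓ B)  ⇔  ((¬B ⊓ C) ⊓ (¬A ⊔ ¬B)) unsat w.r.t. T
   apply at x₀: C⊑A; C⊑∃r.∃r.C; ¬B⊑A
   open: L(x₀) ⊇ {A, C, ¬B, ∀r.B, ∃r.∃r.C} (+ ∃-successors)
2. Hence (¬B ⊓ C) ⊑ (A ⊓ B): not entailed.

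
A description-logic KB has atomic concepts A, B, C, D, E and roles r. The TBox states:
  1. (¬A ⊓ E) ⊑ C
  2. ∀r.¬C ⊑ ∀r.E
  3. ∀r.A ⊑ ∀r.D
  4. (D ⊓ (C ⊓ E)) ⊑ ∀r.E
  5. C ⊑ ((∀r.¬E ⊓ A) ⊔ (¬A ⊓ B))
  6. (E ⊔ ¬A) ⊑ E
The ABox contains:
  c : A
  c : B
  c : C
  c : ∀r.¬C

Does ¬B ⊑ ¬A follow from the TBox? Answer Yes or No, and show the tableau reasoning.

1. ¬B ⊑ ¬A  ⇔  (¬B ⊓ A) unsat w.r.t. T
   open: L(x₀) ⊇ {A, ¬B, ¬C, ¬D, ¬E, …} (+ ∃-successors)
2. Hence ¬B ⊑ ¬A: not entailed.

No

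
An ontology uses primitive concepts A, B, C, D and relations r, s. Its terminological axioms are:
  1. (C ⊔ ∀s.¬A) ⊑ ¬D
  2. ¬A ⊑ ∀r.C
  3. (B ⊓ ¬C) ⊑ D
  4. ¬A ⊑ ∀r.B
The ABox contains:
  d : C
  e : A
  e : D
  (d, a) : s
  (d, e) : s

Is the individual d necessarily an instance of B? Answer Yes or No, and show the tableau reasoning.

No

1. d : B?  L(d) = {C} ∪ {¬B}
   open: L(d) ⊇ {A, C, ¬B, ¬D} — d ∉ B possible
2. Hence d : B: not entailed.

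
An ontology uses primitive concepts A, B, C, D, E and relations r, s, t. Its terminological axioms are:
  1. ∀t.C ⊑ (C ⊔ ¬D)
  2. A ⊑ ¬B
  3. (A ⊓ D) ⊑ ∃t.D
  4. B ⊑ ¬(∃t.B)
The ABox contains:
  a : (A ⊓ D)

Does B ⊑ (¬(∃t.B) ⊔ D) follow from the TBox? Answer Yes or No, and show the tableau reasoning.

1. B ⊑ (¬(∃t.B) ⊔ D)  ⇔  (B ⊓ (∃t.B ⊓ ¬D)) unsat w.r.t. T
   all branches close; clash {B, ¬B} at x₀
2. Hence B ⊑ (¬(∃t.B) ⊔ D): entailed.

Yes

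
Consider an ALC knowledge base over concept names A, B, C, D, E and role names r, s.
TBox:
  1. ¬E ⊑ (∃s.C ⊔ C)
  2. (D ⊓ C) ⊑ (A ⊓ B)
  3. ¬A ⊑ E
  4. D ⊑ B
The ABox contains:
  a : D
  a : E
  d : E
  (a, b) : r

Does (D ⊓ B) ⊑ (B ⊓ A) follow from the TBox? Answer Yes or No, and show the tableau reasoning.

1. (D ⊓ B) ⊑ (B ⊓ A)  ⇔  ((D ⊓ B) ⊓ (¬B ⊔ ¬A)) unsat w.r.t. T
   open: L(x₀) ⊇ {B, D, E, ¬A, ¬C}
2. Hence (D ⊓ B) ⊑ (B ⊓ A): not entailed.

No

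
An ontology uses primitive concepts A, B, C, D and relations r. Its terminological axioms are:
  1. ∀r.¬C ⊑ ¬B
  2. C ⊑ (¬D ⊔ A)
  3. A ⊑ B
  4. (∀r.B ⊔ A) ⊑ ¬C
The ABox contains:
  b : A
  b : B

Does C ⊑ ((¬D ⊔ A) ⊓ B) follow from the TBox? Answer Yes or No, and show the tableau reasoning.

1. C ⊑ ((¬D ⊔ A) ⊓ B)  ⇔  (C ⊓ ((D ⊓ ¬A) ⊔ ¬B)) unsat w.r.t. T
   apply at x₀: C⊑(¬D ⊔ A)
   open: L(x₀) ⊇ {C, ¬A, ¬B, ¬D, ∃r.C, …} (+ ∃-successors)
2. Hence C ⊑ ((¬D ⊔ A) ⊓ B): not entailed.

No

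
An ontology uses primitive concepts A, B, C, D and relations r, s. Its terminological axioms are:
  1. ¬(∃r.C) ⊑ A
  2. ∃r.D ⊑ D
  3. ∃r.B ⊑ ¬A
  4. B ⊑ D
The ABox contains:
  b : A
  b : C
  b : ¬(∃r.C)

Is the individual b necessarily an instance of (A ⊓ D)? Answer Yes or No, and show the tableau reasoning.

No

1. b : (A ⊓ D)?  L(b) = {A, C, ¬(∃r.C)} ∪ {(¬A ⊔ ¬D)}
   open: L(b) ⊇ {A, C, ¬B, ¬D, ∀r.¬B, …} — b ∉ (A ⊓ D) possible
2. Hence b : (A ⊓ D): not entailed.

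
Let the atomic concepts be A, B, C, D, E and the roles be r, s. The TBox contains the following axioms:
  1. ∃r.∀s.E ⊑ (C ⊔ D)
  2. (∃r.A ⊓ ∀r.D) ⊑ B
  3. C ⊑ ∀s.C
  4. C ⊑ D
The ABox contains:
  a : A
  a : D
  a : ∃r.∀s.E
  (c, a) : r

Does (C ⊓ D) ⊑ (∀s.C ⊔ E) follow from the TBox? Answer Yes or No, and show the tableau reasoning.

Yes

1. (C ⊓ D) ⊑ (∀s.C ⊔ E)  ⇔  ((C ⊓ D) ⊓ (∃s.¬C ⊓ ¬E)) unsat w.r.t. T
   all branches close; clash {C, ¬C} at an ∃-successor
2. Hence (C ⊓ D) ⊑ (∀s.C ⊔ E): entailed.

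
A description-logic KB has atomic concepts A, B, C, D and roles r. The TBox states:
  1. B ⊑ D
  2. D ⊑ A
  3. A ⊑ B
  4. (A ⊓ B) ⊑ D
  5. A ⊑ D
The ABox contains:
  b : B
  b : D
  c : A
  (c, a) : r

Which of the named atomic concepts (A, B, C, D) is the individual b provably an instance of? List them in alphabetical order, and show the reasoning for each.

1. b : A?  L(b) = {B, D} ∪ {¬A}
   clash {A, ¬A} at b — b ∈ A
2. b : B?  L(b) = {B, D} ∪ {¬B}
   clash {B, ¬B} at b — b ∈ B
3. b : C?  L(b) = {B, D} ∪ {¬C}
   apply at b: D⊑A
   open: L(b) ⊇ {A, B, D, ¬C} — b ∉ C possible
4. b : D?  L(b) = {B, D} ∪ {¬D}
   clash {D, ¬D} at b — b ∈ D
5. Entailed for b: {A, B, D}

{A, B, D}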